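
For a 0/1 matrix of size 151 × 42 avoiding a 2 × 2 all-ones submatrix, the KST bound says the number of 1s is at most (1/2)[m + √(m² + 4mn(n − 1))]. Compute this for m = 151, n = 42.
z(151, 42; 2, 2) ≤ (1/2)[151 + √(151² + 4·151·42·41)] = (1/2)[151 + √1062889] = 590.9825

Kővári–Sós–Turán: let r_1, ..., r_151 be the row sums and z = Σ r_i the total number of 1s. Each pair of columns can share at most one row with both entries 1 (else a 2×2 all-ones block appears), so Σ_i C(r_i, 2) ≤ C(42, 2) = 861. By convexity Σ_i C(r_i, 2) ≥ 151·C(z/151, 2) = z(z − 151)/(2·151), giving z² − 151z − 151·42·41 ≤ 0 and hence z ≤ (1/2)[151 + √(22801 + 4·260022)] = (1/2)[151 + √1062889] ≈ (1/2)(151 + 1030.9651) = 590.9825.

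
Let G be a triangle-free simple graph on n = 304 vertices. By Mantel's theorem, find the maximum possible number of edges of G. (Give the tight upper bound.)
ex(304, K_3) = ⌊304^2/4⌋ = 23104

Mantel (1907): a triangle-free graph on n vertices has at most ⌊n^2/4⌋ edges, with equality for the complete bipartite graph K_{⌊n/2⌋, ⌈n/2⌉}. For n = 304: ⌊304^2/4⌋ = ⌊92416/4⌋ = 23104. The extremal graph is K_{152, 152}, which has 152·152 = 23104 edges.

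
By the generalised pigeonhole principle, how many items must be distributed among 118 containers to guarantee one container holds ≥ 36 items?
n = (36 − 1)·118 + 1 = 4131

By the generalised pigeonhole principle, to guarantee some box contains ≥ r objects we need more than (r − 1) · k objects total. Threshold: n = (r − 1) · k + 1. With r = 36 and k = 118: n = 35 · 118 + 1 = 4130 + 1 = 4131. For n = 4130 = 35 · 118, we can put exactly 35 objects in every box, avoiding 36 in any single one — so 4131 is tight.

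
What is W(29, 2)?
W(29, 2) = 29 + 1 = 30

A 2-term AP is any pair of integers, so a monochromatic 2-AP exists iff some colour is used at least twice. With 29 colours, the colouring i ↦ i on {1, ..., 29} uses each colour once, avoiding any monochromatic pair, so W(29, 2) > 29. For {1, ..., 30}, pigeonhole forces two integers of the same colour, which form a monochromatic 2-AP. Hence W(29, 2) = 30.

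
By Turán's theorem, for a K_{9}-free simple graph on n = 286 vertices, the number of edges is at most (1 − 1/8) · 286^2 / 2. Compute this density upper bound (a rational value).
Turán density bound = (7/8) · 286^2/2 = 143143/4 ≈ 35785.75

Turán's theorem: ex(n, K_{r+1}) is achieved by the complete r-partite Turán graph T(n, r) with parts as balanced as possible, and is at most (1 − 1/r) · n^2/2. For r = 8, n = 286: the density bound is (7/8) · 81796/2 = 143143/4 ≈ 35785.75. The integer-valued extremum is e(T(286, 8)) = 35785, which is strictly less than the density bound 143143/4 since 8 ∤ 286 (the parts of T(286, 8) cannot all be equal).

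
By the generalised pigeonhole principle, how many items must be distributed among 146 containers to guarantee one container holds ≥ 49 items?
n = (49 − 1)·146 + 1 = 7009

By the generalised pigeonhole principle, to guarantee some box contains ≥ r objects we need more than (r − 1) · k objects total. Threshold: n = (r − 1) · k + 1. With r = 49 and k = 146: n = 48 · 146 + 1 = 7008 + 1 = 7009. For n = 7008 = 48 · 146, we can put exactly 48 objects in every box, avoiding 49 in any single one — so 7009 is tight.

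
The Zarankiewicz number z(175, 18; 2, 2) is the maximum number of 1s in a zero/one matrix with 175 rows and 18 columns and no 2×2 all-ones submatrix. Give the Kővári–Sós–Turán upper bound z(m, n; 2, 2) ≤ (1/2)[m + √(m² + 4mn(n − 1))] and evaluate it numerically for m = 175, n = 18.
z(175, 18; 2, 2) ≤ (1/2)[175 + √(175² + 4·175·18·17)] = (1/2)[175 + √244825] = 334.899

Kővári–Sós–Turán: let r_1, ..., r_175 be the row sums and z = Σ r_i the total number of 1s. Each pair of columns can share at most one row with both entries 1 (else a 2×2 all-ones block appears), so Σ_i C(r_i, 2) ≤ C(18, 2) = 153. By convexity Σ_i C(r_i, 2) ≥ 175·C(z/175, 2) = z(z − 175)/(2·175), giving z² − 175z − 175·18·17 ≤ 0 and hence z ≤ (1/2)[175 + √(30625 + 4·53550)] = (1/2)[175 + √244825] ≈ (1/2)(175 + 494.7979) = 334.899.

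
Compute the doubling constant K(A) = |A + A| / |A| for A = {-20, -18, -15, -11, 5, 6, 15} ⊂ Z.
K = |A + A| / |A| = 27/7

Enumerate A + A = {a + b : a, b ∈ A}. With |A| = 7, there are |A|^2 = 49 ordered sum pairs; collecting distinct values, A + A = {-40, -38, -36, -35, -33, -31, -30, -29, -26, -22, -15, -14, -13, -12, -10, -9, -6, -5, -3, 0, 4, 10, 11, 12, 20, 21, 30}, so |A + A| = 27. Thus K = 27/7. For comparison, the minimum possible |A + A| over all 7-element sets is 2·7 − 1 = 13 (so min K = 13/7), attained only by arithmetic progressions.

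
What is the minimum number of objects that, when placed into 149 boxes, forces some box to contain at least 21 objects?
n = (21 − 1)·149 + 1 = 2981

By the generalised pigeonhole principle, to guarantee some box contains ≥ r objects we need more than (r − 1) · k objects total. Threshold: n = (r − 1) · k + 1. With r = 21 and k = 149: n = 20 · 149 + 1 = 2980 + 1 = 2981. For n = 2980 = 20 · 149, we can put exactly 20 objects in every box, avoiding 21 in any single one — so 2981 is tight.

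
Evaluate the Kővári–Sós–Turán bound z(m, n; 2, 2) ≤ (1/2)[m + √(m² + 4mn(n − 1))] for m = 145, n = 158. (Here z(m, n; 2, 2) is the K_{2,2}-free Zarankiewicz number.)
z(145, 158; 2, 2) ≤ (1/2)[145 + √(145² + 4·145·158·157)] = (1/2)[145 + √14408505] = 1970.4268

Kővári–Sós–Turán: let r_1, ..., r_145 be the row sums and z = Σ r_i the total number of 1s. Each pair of columns can share at most one row with both entries 1 (else a 2×2 all-ones block appears), so Σ_i C(r_i, 2) ≤ C(158, 2) = 12403. By convexity Σ_i C(r_i, 2) ≥ 145·C(z/145, 2) = z(z − 145)/(2·145), giving z² − 145z − 145·158·157 ≤ 0 and hence z ≤ (1/2)[145 + √(21025 + 4·3596870)] = (1/2)[145 + √14408505] ≈ (1/2)(145 + 3795.8537) = 1970.4268.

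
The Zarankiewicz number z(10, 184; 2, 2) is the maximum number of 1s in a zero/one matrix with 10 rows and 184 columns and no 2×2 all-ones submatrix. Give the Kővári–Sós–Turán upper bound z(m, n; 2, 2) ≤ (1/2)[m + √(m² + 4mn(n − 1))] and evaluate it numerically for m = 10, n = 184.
z(10, 184; 2, 2) ≤ (1/2)[10 + √(10² + 4·10·184·183)] = (1/2)[10 + √1346980] = 585.2973

Kővári–Sós–Turán: let r_1, ..., r_10 be the row sums and z = Σ r_i the total number of 1s. Each pair of columns can share at most one row with both entries 1 (else a 2×2 all-ones block appears), so Σ_i C(r_i, 2) ≤ C(184, 2) = 16836. By convexity Σ_i C(r_i, 2) ≥ 10·C(z/10, 2) = z(z − 10)/(2·10), giving z² − 10z − 10·184·183 ≤ 0 and hence z ≤ (1/2)[10 + √(100 + 4·336720)] = (1/2)[10 + √1346980] ≈ (1/2)(10 + 1160.5947) = 585.2973.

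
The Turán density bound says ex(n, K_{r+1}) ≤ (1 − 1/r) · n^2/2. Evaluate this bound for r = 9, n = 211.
Turán density bound = (8/9) · 211^2/2 = 178084/9 ≈ 19787.1111

Turán's theorem: ex(n, K_{r+1}) is achieved by the complete r-partite Turán graph T(n, r) with parts as balanced as possible, and is at most (1 − 1/r) · n^2/2. For r = 9, n = 211: the density bound is (8/9) · 44521/2 = 178084/9 ≈ 19787.1111. The integer-valued extremum is e(T(211, 9)) = 19786, which is strictly less than the density bound 178084/9 since 9 ∤ 211 (the parts of T(211, 9) cannot all be equal).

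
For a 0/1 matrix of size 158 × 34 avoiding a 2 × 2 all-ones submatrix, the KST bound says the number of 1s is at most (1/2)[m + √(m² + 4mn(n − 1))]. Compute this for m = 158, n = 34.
z(158, 34; 2, 2) ≤ (1/2)[158 + √(158² + 4·158·34·33)] = (1/2)[158 + √734068] = 507.3888

Kővári–Sós–Turán: let r_1, ..., r_158 be the row sums and z = Σ r_i the total number of 1s. Each pair of columns can share at most one row with both entries 1 (else a 2×2 all-ones block appears), so Σ_i C(r_i, 2) ≤ C(34, 2) = 561. By convexity Σ_i C(r_i, 2) ≥ 158·C(z/158, 2) = z(z − 158)/(2·158), giving z² − 158z − 158·34·33 ≤ 0 and hence z ≤ (1/2)[158 + √(24964 + 4·177276)] = (1/2)[158 + √734068] ≈ (1/2)(158 + 856.7777) = 507.3888.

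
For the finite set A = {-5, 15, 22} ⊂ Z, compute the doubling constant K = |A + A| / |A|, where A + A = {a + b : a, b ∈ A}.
K = |A + A| / |A| = 6/3 = 2

Enumerate A + A = {a + b : a, b ∈ A}. With |A| = 3, there are |A|^2 = 9 ordered sum pairs; collecting distinct values, A + A = {-10, 10, 17, 30, 37, 44}, so |A + A| = 6. Thus K = 6/3 = 2. For comparison, the minimum possible |A + A| over all 3-element sets is 2·3 − 1 = 5 (so min K = 5/3), attained only by arithmetic progressions.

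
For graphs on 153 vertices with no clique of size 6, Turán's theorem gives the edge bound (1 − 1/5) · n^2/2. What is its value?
Turán density bound = (4/5) · 153^2/2 = 46818/5 ≈ 9363.6

Turán's theorem: ex(n, K_{r+1}) is achieved by the complete r-partite Turán graph T(n, r) with parts as balanced as possible, and is at most (1 − 1/r) · n^2/2. For r = 5, n = 153: the density bound is (4/5) · 23409/2 = 46818/5 ≈ 9363.6. The integer-valued extremum is e(T(153, 5)) = 9363, which is strictly less than the density bound 46818/5 since 5 ∤ 153 (the parts of T(153, 5) cannot all be equal).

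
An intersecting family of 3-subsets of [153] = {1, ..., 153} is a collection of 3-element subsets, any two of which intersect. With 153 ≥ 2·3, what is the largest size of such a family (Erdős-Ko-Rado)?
max |F| = C(152, 2) = 11476

The Erdős-Ko-Rado theorem states: for n ≥ 2k, an intersecting family of k-subsets of an n-element set has size at most C(n − 1, k − 1), with equality for 'star' families {A ⊆ [n] : |A| = k, i ∈ A} (fix an element i). For n = 153, k = 3: C(152, 2) = 11476.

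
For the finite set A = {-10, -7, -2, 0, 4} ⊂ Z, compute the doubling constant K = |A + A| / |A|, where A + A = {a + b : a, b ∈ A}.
K = |A + A| / |A| = 15/5 = 3

Enumerate A + A = {a + b : a, b ∈ A}. With |A| = 5, there are |A|^2 = 25 ordered sum pairs; collecting distinct values, A + A = {-20, -17, -14, -12, -10, -9, -7, -6, -4, -3, -2, 0, 2, 4, 8}, so |A + A| = 15. Thus K = 15/5 = 3. For comparison, the minimum possible |A + A| over all 5-element sets is 2·5 − 1 = 9 (so min K = 9/5), attained only by arithmetic progressions.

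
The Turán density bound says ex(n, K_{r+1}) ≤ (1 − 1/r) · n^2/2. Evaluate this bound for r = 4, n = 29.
Turán density bound = (3/4) · 29^2/2 = 2523/8 ≈ 315.375

Turán's theorem: ex(n, K_{r+1}) is achieved by the complete r-partite Turán graph T(n, r) with parts as balanced as possible, and is at most (1 − 1/r) · n^2/2. For r = 4, n = 29: the density bound is (3/4) · 841/2 = 2523/8 ≈ 315.375. The integer-valued extremum is e(T(29, 4)) = 315, which is strictly less than the density bound 2523/8 since 4 ∤ 29 (the parts of T(29, 4) cannot all be equal).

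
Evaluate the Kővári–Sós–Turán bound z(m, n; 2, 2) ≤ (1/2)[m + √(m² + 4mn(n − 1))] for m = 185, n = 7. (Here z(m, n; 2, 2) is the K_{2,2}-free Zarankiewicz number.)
z(185, 7; 2, 2) ≤ (1/2)[185 + √(185² + 4·185·7·6)] = (1/2)[185 + √65305] = 220.2742

Kővári–Sós–Turán: let r_1, ..., r_185 be the row sums and z = Σ r_i the total number of 1s. Each pair of columns can share at most one row with both entries 1 (else a 2×2 all-ones block appears), so Σ_i C(r_i, 2) ≤ C(7, 2) = 21. By convexity Σ_i C(r_i, 2) ≥ 185·C(z/185, 2) = z(z − 185)/(2·185), giving z² − 185z − 185·7·6 ≤ 0 and hence z ≤ (1/2)[185 + √(34225 + 4·7770)] = (1/2)[185 + √65305] ≈ (1/2)(185 + 255.5484) = 220.2742.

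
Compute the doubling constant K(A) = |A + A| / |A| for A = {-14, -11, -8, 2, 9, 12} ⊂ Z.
K = |A + A| / |A| = 17/6

Enumerate A + A = {a + b : a, b ∈ A}. With |A| = 6, there are |A|^2 = 36 ordered sum pairs; collecting distinct values, A + A = {-28, -25, -22, -19, -16, -12, -9, -6, -5, -2, 1, 4, 11, 14, 18, 21, 24}, so |A + A| = 17. Thus K = 17/6. For comparison, the minimum possible |A + A| over all 6-element sets is 2·6 − 1 = 11 (so min K = 11/6), attained only by arithmetic progressions.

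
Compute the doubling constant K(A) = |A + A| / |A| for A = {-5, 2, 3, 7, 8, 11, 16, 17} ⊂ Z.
K = |A + A| / |A| = 28/8 = 7/2

Enumerate A + A = {a + b : a, b ∈ A}. With |A| = 8, there are |A|^2 = 64 ordered sum pairs; collecting distinct values, A + A = {-10, -3, -2, 2, 3, 4, 5, 6, 9, 10, 11, 12, 13, 14, 15, 16, 18, 19, 20, 22, 23, 24, 25, 27, 28, 32, 33, 34}, so |A + A| = 28. Thus K = 28/8 = 7/2. For comparison, the minimum possible |A + A| over all 8-element sets is 2·8 − 1 = 15 (so min K = 15/8), attained only by arithmetic progressions.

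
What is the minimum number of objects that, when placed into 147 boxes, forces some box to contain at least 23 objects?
n = (23 − 1)·147 + 1 = 3235

By the generalised pigeonhole principle, to guarantee some box contains ≥ r objects we need more than (r − 1) · k objects total. Threshold: n = (r − 1) · k + 1. With r = 23 and k = 147: n = 22 · 147 + 1 = 3234 + 1 = 3235. For n = 3234 = 22 · 147, we can put exactly 22 objects in every box, avoiding 23 in any single one — so 3235 is tight.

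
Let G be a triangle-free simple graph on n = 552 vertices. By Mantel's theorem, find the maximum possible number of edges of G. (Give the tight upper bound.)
ex(552, K_3) = ⌊552^2/4⌋ = 76176

Mantel (1907): a triangle-free graph on n vertices has at most ⌊n^2/4⌋ edges, with equality for the complete bipartite graph K_{⌊n/2⌋, ⌈n/2⌉}. For n = 552: ⌊552^2/4⌋ = ⌊304704/4⌋ = 76176. The extremal graph is K_{276, 276}, which has 276·276 = 76176 edges.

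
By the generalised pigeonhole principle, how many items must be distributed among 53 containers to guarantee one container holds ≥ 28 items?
n = (28 − 1)·53 + 1 = 1432

By the generalised pigeonhole principle, to guarantee some box contains ≥ r objects we need more than (r − 1) · k objects total. Threshold: n = (r − 1) · k + 1. With r = 28 and k = 53: n = 27 · 53 + 1 = 1431 + 1 = 1432. For n = 1431 = 27 · 53, we can put exactly 27 objects in every box, avoiding 28 in any single one — so 1432 is tight.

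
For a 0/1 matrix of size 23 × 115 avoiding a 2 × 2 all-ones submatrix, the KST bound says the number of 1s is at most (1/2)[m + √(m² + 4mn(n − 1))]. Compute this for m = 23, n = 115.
z(23, 115; 2, 2) ≤ (1/2)[23 + √(23² + 4·23·115·114)] = (1/2)[23 + √1206649] = 560.7379

Kővári–Sós–Turán: let r_1, ..., r_23 be the row sums and z = Σ r_i the total number of 1s. Each pair of columns can share at most one row with both entries 1 (else a 2×2 all-ones block appears), so Σ_i C(r_i, 2) ≤ C(115, 2) = 6555. By convexity Σ_i C(r_i, 2) ≥ 23·C(z/23, 2) = z(z − 23)/(2·23), giving z² − 23z − 23·115·114 ≤ 0 and hence z ≤ (1/2)[23 + √(529 + 4·301530)] = (1/2)[23 + √1206649] ≈ (1/2)(23 + 1098.4758) = 560.7379.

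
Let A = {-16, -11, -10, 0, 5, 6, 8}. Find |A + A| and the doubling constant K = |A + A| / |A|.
K = |A + A| / |A| = 25/7

Enumerate A + A = {a + b : a, b ∈ A}. With |A| = 7, there are |A|^2 = 49 ordered sum pairs; collecting distinct values, A + A = {-32, -27, -26, -22, -21, -20, -16, -11, -10, -8, -6, -5, -4, -3, -2, 0, 5, 6, 8, 10, 11, 12, 13, 14, 16}, so |A + A| = 25. Thus K = 25/7. For comparison, the minimum possible |A + A| over all 7-element sets is 2·7 − 1 = 13 (so min K = 13/7), attained only by arithmetic progressions.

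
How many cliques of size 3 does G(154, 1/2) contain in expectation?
E[# K_3] = C(154, 3) · (1/2)^C(3, 2) = 596904 / 2^3 = 74613

For each 3-subset S of vertices (there are C(154, 3) = 596904 such S), let X_S = 1 if S induces a K_3 (all C(3, 2) = 3 edges present). Then P(X_S = 1) = (1/2)^3 = 1/8. By linearity of expectation, E[# K_3] = C(154, 3) · (1/2)^3 = 596904 / 8 = 74613.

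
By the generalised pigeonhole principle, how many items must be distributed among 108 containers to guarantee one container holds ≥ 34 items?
n = (34 − 1)·108 + 1 = 3565

By the generalised pigeonhole principle, to guarantee some box contains ≥ r objects we need more than (r − 1) · k objects total. Threshold: n = (r − 1) · k + 1. With r = 34 and k = 108: n = 33 · 108 + 1 = 3564 + 1 = 3565. For n = 3564 = 33 · 108, we can put exactly 33 objects in every box, avoiding 34 in any single one — so 3565 is tight.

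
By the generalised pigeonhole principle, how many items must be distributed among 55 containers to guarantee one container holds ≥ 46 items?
n = (46 − 1)·55 + 1 = 2476

By the generalised pigeonhole principle, to guarantee some box contains ≥ r objects we need more than (r − 1) · k objects total. Threshold: n = (r − 1) · k + 1. With r = 46 and k = 55: n = 45 · 55 + 1 = 2475 + 1 = 2476. For n = 2475 = 45 · 55, we can put exactly 45 objects in every box, avoiding 46 in any single one — so 2476 is tight.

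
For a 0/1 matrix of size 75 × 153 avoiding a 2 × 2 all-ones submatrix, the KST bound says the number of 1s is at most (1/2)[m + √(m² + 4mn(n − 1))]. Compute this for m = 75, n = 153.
z(75, 153; 2, 2) ≤ (1/2)[75 + √(75² + 4·75·153·152)] = (1/2)[75 + √6982425] = 1358.7139

Kővári–Sós–Turán: let r_1, ..., r_75 be the row sums and z = Σ r_i the total number of 1s. Each pair of columns can share at most one row with both entries 1 (else a 2×2 all-ones block appears), so Σ_i C(r_i, 2) ≤ C(153, 2) = 11628. By convexity Σ_i C(r_i, 2) ≥ 75·C(z/75, 2) = z(z − 75)/(2·75), giving z² − 75z − 75·153·152 ≤ 0 and hence z ≤ (1/2)[75 + √(5625 + 4·1744200)] = (1/2)[75 + √6982425] ≈ (1/2)(75 + 2642.4279) = 1358.7139.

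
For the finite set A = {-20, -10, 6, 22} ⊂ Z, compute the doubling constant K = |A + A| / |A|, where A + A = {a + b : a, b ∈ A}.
K = |A + A| / |A| = 9/4

Enumerate A + A = {a + b : a, b ∈ A}. With |A| = 4, there are |A|^2 = 16 ordered sum pairs; collecting distinct values, A + A = {-40, -30, -20, -14, -4, 2, 12, 28, 44}, so |A + A| = 9. Thus K = 9/4. For comparison, the minimum possible |A + A| over all 4-element sets is 2·4 − 1 = 7 (so min K = 7/4), attained only by arithmetic progressions.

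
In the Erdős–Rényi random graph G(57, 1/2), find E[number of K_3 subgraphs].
E[# K_3] = C(57, 3) · (1/2)^C(3, 2) = 29260 / 2^3 = 7315/2 = 3657.5

For each 3-subset S of vertices (there are C(57, 3) = 29260 such S), let X_S = 1 if S induces a K_3 (all C(3, 2) = 3 edges present). Then P(X_S = 1) = (1/2)^3 = 1/8. By linearity of expectation, E[# K_3] = C(57, 3) · (1/2)^3 = 29260 / 8 = 7315/2 = 3657.5.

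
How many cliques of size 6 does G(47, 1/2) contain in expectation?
E[# K_6] = C(47, 6) · (1/2)^C(6, 2) = 10737573 / 2^15 ≈ 327.684723

For each 6-subset S of vertices (there are C(47, 6) = 10737573 such S), let X_S = 1 if S induces a K_6 (all C(6, 2) = 15 edges present). Then P(X_S = 1) = (1/2)^15 = 1/32768. By linearity of expectation, E[# K_6] = C(47, 6) · (1/2)^15 = 10737573 / 32768 ≈ 327.684723.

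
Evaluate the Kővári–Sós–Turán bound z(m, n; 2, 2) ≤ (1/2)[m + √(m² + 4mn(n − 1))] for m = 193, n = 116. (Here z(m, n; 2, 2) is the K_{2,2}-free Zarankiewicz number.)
z(193, 116; 2, 2) ≤ (1/2)[193 + √(193² + 4·193·116·115)] = (1/2)[193 + √10335729] = 1703.9614

Kővári–Sós–Turán: let r_1, ..., r_193 be the row sums and z = Σ r_i the total number of 1s. Each pair of columns can share at most one row with both entries 1 (else a 2×2 all-ones block appears), so Σ_i C(r_i, 2) ≤ C(116, 2) = 6670. By convexity Σ_i C(r_i, 2) ≥ 193·C(z/193, 2) = z(z − 193)/(2·193), giving z² − 193z − 193·116·115 ≤ 0 and hence z ≤ (1/2)[193 + √(37249 + 4·2574620)] = (1/2)[193 + √10335729] ≈ (1/2)(193 + 3214.9229) = 1703.9614.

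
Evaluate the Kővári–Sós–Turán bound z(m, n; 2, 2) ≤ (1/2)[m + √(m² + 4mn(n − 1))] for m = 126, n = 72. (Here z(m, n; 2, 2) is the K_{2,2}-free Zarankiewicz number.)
z(126, 72; 2, 2) ≤ (1/2)[126 + √(126² + 4·126·72·71)] = (1/2)[126 + √2592324] = 868.0348

Kővári–Sós–Turán: let r_1, ..., r_126 be the row sums and z = Σ r_i the total number of 1s. Each pair of columns can share at most one row with both entries 1 (else a 2×2 all-ones block appears), so Σ_i C(r_i, 2) ≤ C(72, 2) = 2556. By convexity Σ_i C(r_i, 2) ≥ 126·C(z/126, 2) = z(z − 126)/(2·126), giving z² − 126z − 126·72·71 ≤ 0 and hence z ≤ (1/2)[126 + √(15876 + 4·644112)] = (1/2)[126 + √2592324] ≈ (1/2)(126 + 1610.0696) = 868.0348.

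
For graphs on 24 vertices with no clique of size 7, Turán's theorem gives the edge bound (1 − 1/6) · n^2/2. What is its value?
Turán density bound = (5/6) · 24^2/2 = 240

Turán's theorem: ex(n, K_{r+1}) is achieved by the complete r-partite Turán graph T(n, r) with parts as balanced as possible, and is at most (1 − 1/r) · n^2/2. For r = 6, n = 24: the density bound is (5/6) · 576/2 = 240. Since 6 ∣ 24, the Turán graph T(24, 6) has parts of equal size 4, and its edge count e(T(24, 6)) = 240 attains the density bound exactly.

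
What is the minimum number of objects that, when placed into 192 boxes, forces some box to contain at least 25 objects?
n = (25 − 1)·192 + 1 = 4609

By the generalised pigeonhole principle, to guarantee some box contains ≥ r objects we need more than (r − 1) · k objects total. Threshold: n = (r − 1) · k + 1. With r = 25 and k = 192: n = 24 · 192 + 1 = 4608 + 1 = 4609. For n = 4608 = 24 · 192, we can put exactly 24 objects in every box, avoiding 25 in any single one — so 4609 is tight.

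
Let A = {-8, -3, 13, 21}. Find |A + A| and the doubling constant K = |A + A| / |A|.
K = |A + A| / |A| = 10/4 = 5/2

Enumerate A + A = {a + b : a, b ∈ A}. With |A| = 4, there are |A|^2 = 16 ordered sum pairs; collecting distinct values, A + A = {-16, -11, -6, 5, 10, 13, 18, 26, 34, 42}, so |A + A| = 10. Thus K = 10/4 = 5/2. For comparison, the minimum possible |A + A| over all 4-element sets is 2·4 − 1 = 7 (so min K = 7/4), attained only by arithmetic progressions.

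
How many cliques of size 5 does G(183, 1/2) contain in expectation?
E[# K_5] = C(183, 5) · (1/2)^C(5, 2) = 1618621641 / 2^10 ≈ 1580685.196289

For each 5-subset S of vertices (there are C(183, 5) = 1618621641 such S), let X_S = 1 if S induces a K_5 (all C(5, 2) = 10 edges present). Then P(X_S = 1) = (1/2)^10 = 1/1024. By linearity of expectation, E[# K_5] = C(183, 5) · (1/2)^10 = 1618621641 / 1024 ≈ 1580685.196289.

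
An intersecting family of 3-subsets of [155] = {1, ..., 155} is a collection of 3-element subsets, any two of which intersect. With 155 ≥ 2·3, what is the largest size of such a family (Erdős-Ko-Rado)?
max |F| = C(154, 2) = 11781

The Erdős-Ko-Rado theorem states: for n ≥ 2k, an intersecting family of k-subsets of an n-element set has size at most C(n − 1, k − 1), with equality for 'star' families {A ⊆ [n] : |A| = k, i ∈ A} (fix an element i). For n = 155, k = 3: C(154, 2) = 11781.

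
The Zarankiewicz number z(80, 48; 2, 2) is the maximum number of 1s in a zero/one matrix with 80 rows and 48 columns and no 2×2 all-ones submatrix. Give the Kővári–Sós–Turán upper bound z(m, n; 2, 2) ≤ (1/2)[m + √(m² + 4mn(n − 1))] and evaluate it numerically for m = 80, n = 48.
z(80, 48; 2, 2) ≤ (1/2)[80 + √(80² + 4·80·48·47)] = (1/2)[80 + √728320] = 466.7083

Kővári–Sós–Turán: let r_1, ..., r_80 be the row sums and z = Σ r_i the total number of 1s. Each pair of columns can share at most one row with both entries 1 (else a 2×2 all-ones block appears), so Σ_i C(r_i, 2) ≤ C(48, 2) = 1128. By convexity Σ_i C(r_i, 2) ≥ 80·C(z/80, 2) = z(z − 80)/(2·80), giving z² − 80z − 80·48·47 ≤ 0 and hence z ≤ (1/2)[80 + √(6400 + 4·180480)] = (1/2)[80 + √728320] ≈ (1/2)(80 + 853.4167) = 466.7083.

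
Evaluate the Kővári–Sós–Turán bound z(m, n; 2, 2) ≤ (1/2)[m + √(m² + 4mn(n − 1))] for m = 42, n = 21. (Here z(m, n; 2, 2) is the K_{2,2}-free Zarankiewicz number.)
z(42, 21; 2, 2) ≤ (1/2)[42 + √(42² + 4·42·21·20)] = (1/2)[42 + √72324] = 155.4656

Kővári–Sós–Turán: let r_1, ..., r_42 be the row sums and z = Σ r_i the total number of 1s. Each pair of columns can share at most one row with both entries 1 (else a 2×2 all-ones block appears), so Σ_i C(r_i, 2) ≤ C(21, 2) = 210. By convexity Σ_i C(r_i, 2) ≥ 42·C(z/42, 2) = z(z − 42)/(2·42), giving z² − 42z − 42·21·20 ≤ 0 and hence z ≤ (1/2)[42 + √(1764 + 4·17640)] = (1/2)[42 + √72324] ≈ (1/2)(42 + 268.9312) = 155.4656.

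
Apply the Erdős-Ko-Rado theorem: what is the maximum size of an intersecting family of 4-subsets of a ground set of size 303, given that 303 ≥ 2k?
max |F| = C(302, 3) = 4545100

Erdős-Ko-Rado (1961): when n ≥ 2k, max |F| = C(n−1, k−1). The bound is attained by the star {A : i ∈ A} for any fixed i ∈ [n]. Here C(303−1, 4−1) = C(302, 3) = 4545100.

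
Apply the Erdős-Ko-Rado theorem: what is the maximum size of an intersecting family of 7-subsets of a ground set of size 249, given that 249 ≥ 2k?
max |F| = C(248, 6) = 304027892532

Erdős-Ko-Rado (1961): when n ≥ 2k, max |F| = C(n−1, k−1). The bound is attained by the star {A : i ∈ A} for any fixed i ∈ [n]. Here C(249−1, 7−1) = C(248, 6) = 304027892532.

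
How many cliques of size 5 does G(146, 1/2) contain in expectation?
E[# K_5] = C(146, 5) · (1/2)^C(5, 2) = 515853624 / 2^10 = 64481703/128 = 503763.3046875

For each 5-subset S of vertices (there are C(146, 5) = 515853624 such S), let X_S = 1 if S induces a K_5 (all C(5, 2) = 10 edges present). Then P(X_S = 1) = (1/2)^10 = 1/1024. By linearity of expectation, E[# K_5] = C(146, 5) · (1/2)^10 = 515853624 / 1024 = 64481703/128 = 503763.3046875.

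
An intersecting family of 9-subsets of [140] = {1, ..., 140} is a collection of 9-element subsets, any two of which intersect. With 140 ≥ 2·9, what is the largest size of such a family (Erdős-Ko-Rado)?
max |F| = C(139, 8) = 2815120424853

Erdős-Ko-Rado (1961): when n ≥ 2k, max |F| = C(n−1, k−1). The bound is attained by the star {A : i ∈ A} for any fixed i ∈ [n]. Here C(140−1, 9−1) = C(139, 8) = 2815120424853.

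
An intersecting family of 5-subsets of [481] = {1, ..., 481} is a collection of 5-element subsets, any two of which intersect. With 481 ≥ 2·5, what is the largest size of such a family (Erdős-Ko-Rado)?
max |F| = C(480, 4) = 2184297480

The Erdős-Ko-Rado theorem states: for n ≥ 2k, an intersecting family of k-subsets of an n-element set has size at most C(n − 1, k − 1), with equality for 'star' families {A ⊆ [n] : |A| = k, i ∈ A} (fix an element i). For n = 481, k = 5: C(480, 4) = 2184297480.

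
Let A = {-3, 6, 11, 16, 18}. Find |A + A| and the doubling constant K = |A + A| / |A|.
K = |A + A| / |A| = 14/5

Enumerate A + A = {a + b : a, b ∈ A}. With |A| = 5, there are |A|^2 = 25 ordered sum pairs; collecting distinct values, A + A = {-6, 3, 8, 12, 13, 15, 17, 22, 24, 27, 29, 32, 34, 36}, so |A + A| = 14. Thus K = 14/5. For comparison, the minimum possible |A + A| over all 5-element sets is 2·5 − 1 = 9 (so min K = 9/5), attained only by arithmetic progressions.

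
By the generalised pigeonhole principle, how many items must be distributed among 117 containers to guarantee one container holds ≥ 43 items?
n = (43 − 1)·117 + 1 = 4915

By the generalised pigeonhole principle, to guarantee some box contains ≥ r objects we need more than (r − 1) · k objects total. Threshold: n = (r − 1) · k + 1. With r = 43 and k = 117: n = 42 · 117 + 1 = 4914 + 1 = 4915. For n = 4914 = 42 · 117, we can put exactly 42 objects in every box, avoiding 43 in any single one — so 4915 is tight.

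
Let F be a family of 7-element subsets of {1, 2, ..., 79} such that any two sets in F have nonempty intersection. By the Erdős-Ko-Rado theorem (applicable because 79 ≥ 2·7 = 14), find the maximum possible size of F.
max |F| = C(78, 6) = 256851595

Erdős-Ko-Rado (1961): when n ≥ 2k, max |F| = C(n−1, k−1). The bound is attained by the star {A : i ∈ A} for any fixed i ∈ [n]. Here C(79−1, 7−1) = C(78, 6) = 256851595.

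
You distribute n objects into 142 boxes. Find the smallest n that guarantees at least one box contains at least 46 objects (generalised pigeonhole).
n = (46 − 1)·142 + 1 = 6391

By the generalised pigeonhole principle, to guarantee some box contains ≥ r objects we need more than (r − 1) · k objects total. Threshold: n = (r − 1) · k + 1. With r = 46 and k = 142: n = 45 · 142 + 1 = 6390 + 1 = 6391. For n = 6390 = 45 · 142, we can put exactly 45 objects in every box, avoiding 46 in any single one — so 6391 is tight.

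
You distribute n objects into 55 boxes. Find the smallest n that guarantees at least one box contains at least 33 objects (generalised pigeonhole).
n = (33 − 1)·55 + 1 = 1761

By the generalised pigeonhole principle, to guarantee some box contains ≥ r objects we need more than (r − 1) · k objects total. Threshold: n = (r − 1) · k + 1. With r = 33 and k = 55: n = 32 · 55 + 1 = 1760 + 1 = 1761. For n = 1760 = 32 · 55, we can put exactly 32 objects in every box, avoiding 33 in any single one — so 1761 is tight.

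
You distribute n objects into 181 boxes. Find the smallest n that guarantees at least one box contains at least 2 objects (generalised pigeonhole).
n = (2 − 1)·181 + 1 = 182

By the generalised pigeonhole principle, to guarantee some box contains ≥ r objects we need more than (r − 1) · k objects total. Threshold: n = (r − 1) · k + 1. With r = 2 and k = 181: n = 1 · 181 + 1 = 181 + 1 = 182. For n = 181 = 1 · 181, we can put exactly 1 objects in every box, avoiding 2 in any single one — so 182 is tight.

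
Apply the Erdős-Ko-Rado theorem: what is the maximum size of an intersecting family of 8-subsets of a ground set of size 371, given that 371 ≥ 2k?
max |F| = C(370, 7) = 177904433119920

Erdős-Ko-Rado (1961): when n ≥ 2k, max |F| = C(n−1, k−1). The bound is attained by the star {A : i ∈ A} for any fixed i ∈ [n]. Here C(371−1, 8−1) = C(370, 7) = 177904433119920.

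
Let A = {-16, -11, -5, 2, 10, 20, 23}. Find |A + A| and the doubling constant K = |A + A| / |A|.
K = |A + A| / |A| = 26/7

Enumerate A + A = {a + b : a, b ∈ A}. With |A| = 7, there are |A|^2 = 49 ordered sum pairs; collecting distinct values, A + A = {-32, -27, -22, -21, -16, -14, -10, -9, -6, -3, -1, 4, 5, 7, 9, 12, 15, 18, 20, 22, 25, 30, 33, 40, 43, 46}, so |A + A| = 26. Thus K = 26/7. For comparison, the minimum possible |A + A| over all 7-element sets is 2·7 − 1 = 13 (so min K = 13/7), attained only by arithmetic progressions.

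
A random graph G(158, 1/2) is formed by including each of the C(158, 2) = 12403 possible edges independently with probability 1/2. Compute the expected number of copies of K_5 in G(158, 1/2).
E[# K_5] = C(158, 5) · (1/2)^C(5, 2) = 769754986 / 2^10 = 384877493/512 ≈ 751713.853516

For each 5-subset S of vertices (there are C(158, 5) = 769754986 such S), let X_S = 1 if S induces a K_5 (all C(5, 2) = 10 edges present). Then P(X_S = 1) = (1/2)^10 = 1/1024. By linearity of expectation, E[# K_5] = C(158, 5) · (1/2)^10 = 769754986 / 1024 = 384877493/512 ≈ 751713.853516.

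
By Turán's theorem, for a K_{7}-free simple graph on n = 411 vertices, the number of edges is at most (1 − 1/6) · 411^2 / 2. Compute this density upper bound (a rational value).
Turán density bound = (5/6) · 411^2/2 = 281535/4 ≈ 70383.75

Turán's theorem: ex(n, K_{r+1}) is achieved by the complete r-partite Turán graph T(n, r) with parts as balanced as possible, and is at most (1 − 1/r) · n^2/2. For r = 6, n = 411: the density bound is (5/6) · 168921/2 = 281535/4 ≈ 70383.75. The integer-valued extremum is e(T(411, 6)) = 70383, which is strictly less than the density bound 281535/4 since 6 ∤ 411 (the parts of T(411, 6) cannot all be equal).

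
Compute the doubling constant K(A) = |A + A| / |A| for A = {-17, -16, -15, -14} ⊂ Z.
K = |A + A| / |A| = 7/4

Enumerate A + A = {a + b : a, b ∈ A}. With |A| = 4, there are |A|^2 = 16 ordered sum pairs; collecting distinct values, A + A = {-34, -33, -32, -31, -30, -29, -28}, so |A + A| = 7. Thus K = 7/4. Here |A + A| = 2|A| − 1 = 7, the minimum possible — so K = 7/4 is minimal, which holds iff A is an arithmetic progression.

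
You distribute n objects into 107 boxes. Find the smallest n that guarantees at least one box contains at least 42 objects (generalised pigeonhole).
n = (42 − 1)·107 + 1 = 4388

By the generalised pigeonhole principle, to guarantee some box contains ≥ r objects we need more than (r − 1) · k objects total. Threshold: n = (r − 1) · k + 1. With r = 42 and k = 107: n = 41 · 107 + 1 = 4387 + 1 = 4388. For n = 4387 = 41 · 107, we can put exactly 41 objects in every box, avoiding 42 in any single one — so 4388 is tight.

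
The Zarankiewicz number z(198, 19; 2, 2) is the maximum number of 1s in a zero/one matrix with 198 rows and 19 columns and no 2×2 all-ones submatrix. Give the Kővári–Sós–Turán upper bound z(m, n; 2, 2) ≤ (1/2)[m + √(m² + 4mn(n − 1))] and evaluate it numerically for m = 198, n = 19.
z(198, 19; 2, 2) ≤ (1/2)[198 + √(198² + 4·198·19·18)] = (1/2)[198 + √310068] = 377.4187

Kővári–Sós–Turán: let r_1, ..., r_198 be the row sums and z = Σ r_i the total number of 1s. Each pair of columns can share at most one row with both entries 1 (else a 2×2 all-ones block appears), so Σ_i C(r_i, 2) ≤ C(19, 2) = 171. By convexity Σ_i C(r_i, 2) ≥ 198·C(z/198, 2) = z(z − 198)/(2·198), giving z² − 198z − 198·19·18 ≤ 0 and hence z ≤ (1/2)[198 + √(39204 + 4·67716)] = (1/2)[198 + √310068] ≈ (1/2)(198 + 556.8375) = 377.4187.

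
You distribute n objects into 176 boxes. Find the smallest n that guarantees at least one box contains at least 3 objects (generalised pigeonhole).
n = (3 − 1)·176 + 1 = 353

By the generalised pigeonhole principle, to guarantee some box contains ≥ r objects we need more than (r − 1) · k objects total. Threshold: n = (r − 1) · k + 1. With r = 3 and k = 176: n = 2 · 176 + 1 = 352 + 1 = 353. For n = 352 = 2 · 176, we can put exactly 2 objects in every box, avoiding 3 in any single one — so 353 is tight.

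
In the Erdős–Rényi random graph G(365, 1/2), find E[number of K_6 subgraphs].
E[# K_6] = C(365, 6) · (1/2)^C(6, 2) = 3151277509380 / 2^15 = 787819377345/8192 ≈ 96169357.586060

For each 6-subset S of vertices (there are C(365, 6) = 3151277509380 such S), let X_S = 1 if S induces a K_6 (all C(6, 2) = 15 edges present). Then P(X_S = 1) = (1/2)^15 = 1/32768. By linearity of expectation, E[# K_6] = C(365, 6) · (1/2)^15 = 3151277509380 / 32768 = 787819377345/8192 ≈ 96169357.586060.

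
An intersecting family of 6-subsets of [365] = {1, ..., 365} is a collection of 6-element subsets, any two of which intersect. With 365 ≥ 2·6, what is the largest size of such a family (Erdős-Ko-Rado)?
max |F| = C(364, 5) = 51801822072

Erdős-Ko-Rado (1961): when n ≥ 2k, max |F| = C(n−1, k−1). The bound is attained by the star {A : i ∈ A} for any fixed i ∈ [n]. Here C(365−1, 6−1) = C(364, 5) = 51801822072.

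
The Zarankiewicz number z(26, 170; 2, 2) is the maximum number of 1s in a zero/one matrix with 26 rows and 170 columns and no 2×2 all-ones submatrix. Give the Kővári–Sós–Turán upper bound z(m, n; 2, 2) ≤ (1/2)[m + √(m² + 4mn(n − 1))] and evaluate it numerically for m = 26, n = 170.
z(26, 170; 2, 2) ≤ (1/2)[26 + √(26² + 4·26·170·169)] = (1/2)[26 + √2988596] = 877.3778

Kővári–Sós–Turán: let r_1, ..., r_26 be the row sums and z = Σ r_i the total number of 1s. Each pair of columns can share at most one row with both entries 1 (else a 2×2 all-ones block appears), so Σ_i C(r_i, 2) ≤ C(170, 2) = 14365. By convexity Σ_i C(r_i, 2) ≥ 26·C(z/26, 2) = z(z − 26)/(2·26), giving z² − 26z − 26·170·169 ≤ 0 and hence z ≤ (1/2)[26 + √(676 + 4·746980)] = (1/2)[26 + √2988596] ≈ (1/2)(26 + 1728.7556) = 877.3778.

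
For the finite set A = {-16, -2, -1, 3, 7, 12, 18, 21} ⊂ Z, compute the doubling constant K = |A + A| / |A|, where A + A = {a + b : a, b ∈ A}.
K = |A + A| / |A| = 29/8

Enumerate A + A = {a + b : a, b ∈ A}. With |A| = 8, there are |A|^2 = 64 ordered sum pairs; collecting distinct values, A + A = {-32, -18, -17, -13, -9, -4, -3, -2, 1, 2, 5, 6, 10, 11, 14, 15, 16, 17, 19, 20, 21, 24, 25, 28, 30, 33, 36, 39, 42}, so |A + A| = 29. Thus K = 29/8. For comparison, the minimum possible |A + A| over all 8-element sets is 2·8 − 1 = 15 (so min K = 15/8), attained only by arithmetic progressions.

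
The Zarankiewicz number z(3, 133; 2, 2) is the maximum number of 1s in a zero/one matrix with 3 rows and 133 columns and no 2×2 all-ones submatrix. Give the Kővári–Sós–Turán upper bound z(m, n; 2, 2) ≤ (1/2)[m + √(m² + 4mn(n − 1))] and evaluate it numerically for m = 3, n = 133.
z(3, 133; 2, 2) ≤ (1/2)[3 + √(3² + 4·3·133·132)] = (1/2)[3 + √210681] = 231

Kővári–Sós–Turán: let r_1, ..., r_3 be the row sums and z = Σ r_i the total number of 1s. Each pair of columns can share at most one row with both entries 1 (else a 2×2 all-ones block appears), so Σ_i C(r_i, 2) ≤ C(133, 2) = 8778. By convexity Σ_i C(r_i, 2) ≥ 3·C(z/3, 2) = z(z − 3)/(2·3), giving z² − 3z − 3·133·132 ≤ 0 and hence z ≤ (1/2)[3 + √(9 + 4·52668)] = (1/2)[3 + √210681] ≈ (1/2)(3 + 459) = 231.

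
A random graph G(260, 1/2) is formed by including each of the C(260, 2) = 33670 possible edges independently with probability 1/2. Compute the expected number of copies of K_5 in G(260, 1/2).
E[# K_5] = C(260, 5) · (1/2)^C(5, 2) = 9525431552 / 2^10 = 37208717/4 = 9302179.25

For each 5-subset S of vertices (there are C(260, 5) = 9525431552 such S), let X_S = 1 if S induces a K_5 (all C(5, 2) = 10 edges present). Then P(X_S = 1) = (1/2)^10 = 1/1024. By linearity of expectation, E[# K_5] = C(260, 5) · (1/2)^10 = 9525431552 / 1024 = 37208717/4 = 9302179.25.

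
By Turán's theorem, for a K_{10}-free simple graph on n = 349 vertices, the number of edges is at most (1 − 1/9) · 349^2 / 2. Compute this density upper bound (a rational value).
Turán density bound = (8/9) · 349^2/2 = 487204/9 ≈ 54133.7778

Turán's theorem: ex(n, K_{r+1}) is achieved by the complete r-partite Turán graph T(n, r) with parts as balanced as possible, and is at most (1 − 1/r) · n^2/2. For r = 9, n = 349: the density bound is (8/9) · 121801/2 = 487204/9 ≈ 54133.7778. The integer-valued extremum is e(T(349, 9)) = 54133, which is strictly less than the density bound 487204/9 since 9 ∤ 349 (the parts of T(349, 9) cannot all be equal).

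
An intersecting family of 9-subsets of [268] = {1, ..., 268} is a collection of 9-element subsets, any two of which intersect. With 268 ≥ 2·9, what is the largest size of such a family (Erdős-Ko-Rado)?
max |F| = C(267, 8) = 576226292183685

Erdős-Ko-Rado (1961): when n ≥ 2k, max |F| = C(n−1, k−1). The bound is attained by the star {A : i ∈ A} for any fixed i ∈ [n]. Here C(268−1, 9−1) = C(267, 8) = 576226292183685.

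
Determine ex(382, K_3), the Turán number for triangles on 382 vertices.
ex(382, K_3) = ⌊382^2/4⌋ = 36481

Mantel (1907): a triangle-free graph on n vertices has at most ⌊n^2/4⌋ edges, with equality for the complete bipartite graph K_{⌊n/2⌋, ⌈n/2⌉}. For n = 382: ⌊382^2/4⌋ = ⌊145924/4⌋ = 36481. The extremal graph is K_{191, 191}, which has 191·191 = 36481 edges.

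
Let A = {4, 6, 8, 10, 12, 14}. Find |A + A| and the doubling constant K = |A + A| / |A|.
K = |A + A| / |A| = 11/6

Enumerate A + A = {a + b : a, b ∈ A}. With |A| = 6, there are |A|^2 = 36 ordered sum pairs; collecting distinct values, A + A = {8, 10, 12, 14, 16, 18, 20, 22, 24, 26, 28}, so |A + A| = 11. Thus K = 11/6. Here |A + A| = 2|A| − 1 = 11, the minimum possible — so K = 11/6 is minimal, which holds iff A is an arithmetic progression.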